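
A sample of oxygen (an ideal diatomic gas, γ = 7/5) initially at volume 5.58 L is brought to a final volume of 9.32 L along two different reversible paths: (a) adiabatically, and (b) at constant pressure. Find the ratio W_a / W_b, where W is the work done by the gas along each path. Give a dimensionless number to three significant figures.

Path (a) adiabatic: W = P₁V₁(1 − (V₁/V₂)^(γ−1))/(γ−1) → W_a/(P₁V₁) = 0.4638.
Path (b) isobaric: W = P₁(V₂ − V₁) → W_b/(P₁V₁) = 0.6703.
W_a / W_b = 0.4638 / 0.6703 = 0.6919.

W_a / W_b ≈ 0.692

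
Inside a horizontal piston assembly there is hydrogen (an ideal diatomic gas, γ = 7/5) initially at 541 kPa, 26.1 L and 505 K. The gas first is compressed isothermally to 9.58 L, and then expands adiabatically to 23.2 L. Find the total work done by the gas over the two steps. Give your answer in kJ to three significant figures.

W_total ≈ -3.63 kJ

Step 1 (isothermal): W = P₁V₁ ln(V₂/V₁) = (14120) ln(9.58/26.1) = -14152 J.
After step 1: P = 1474 kPa, V = 9.58 L, T = 505 K.
Step 2 (adiabatic): W = (P₁V₁ − P₂V₂)/(γ−1) = (14120 − 9913)/0.4 = 10519 J.
W_total = -14152 + 10519 = -3633 J.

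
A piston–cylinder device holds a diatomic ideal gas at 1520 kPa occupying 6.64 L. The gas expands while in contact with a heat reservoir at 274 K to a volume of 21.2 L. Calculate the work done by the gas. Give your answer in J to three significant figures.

Isothermal: W = nRT ln(V₂/V₁) = P₁V₁ ln(V₂/V₁).
P₁V₁ = (1520 kPa)(6.64 L) = 10093 J.
W = 10093 × ln(21.2/6.64) = 10093 × 1.161
W_by_gas = 11717 J.

W ≈ 11700 J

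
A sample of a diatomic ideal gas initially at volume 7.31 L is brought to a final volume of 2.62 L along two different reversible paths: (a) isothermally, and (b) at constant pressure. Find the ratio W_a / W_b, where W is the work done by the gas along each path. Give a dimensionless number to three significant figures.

W_a / W_b ≈ 1.60

Path (a) isothermal: W = P₁V₁ ln(V₂/V₁) → W_a/(P₁V₁) = -1.026.
Path (b) isobaric: W = P₁(V₂ − V₁) → W_b/(P₁V₁) = -0.6416.
W_a / W_b = -1.026 / -0.6416 = 1.599.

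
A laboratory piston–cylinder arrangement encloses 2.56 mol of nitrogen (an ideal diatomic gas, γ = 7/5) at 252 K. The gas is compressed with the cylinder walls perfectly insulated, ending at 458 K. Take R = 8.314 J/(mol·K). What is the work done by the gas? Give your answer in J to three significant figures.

W ≈ -11000 J

Adiabatic ⇒ Q = 0, so W_by = −ΔU = nCᵥ(T₁ − T₂).
Cᵥ = 5R/2 = 20.79 J/(mol·K).
W = (2.56)(20.79)(252 − 458) = -10961 J.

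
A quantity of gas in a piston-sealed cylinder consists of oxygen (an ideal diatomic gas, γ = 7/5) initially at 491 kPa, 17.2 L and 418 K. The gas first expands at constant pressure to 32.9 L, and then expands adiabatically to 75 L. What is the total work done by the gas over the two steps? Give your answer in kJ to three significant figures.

Step 1 (isobaric): W = PΔV = (491 kPa)(32.9 − 17.2 L) = 7709 J.
After step 1: P = 491 kPa, V = 32.9 L, T = 799.5 K.
Step 2 (adiabatic): W = (P₁V₁ − P₂V₂)/(γ−1) = (16154 − 11618)/0.4 = 11340 J.
W_total = 7709 + 11340 = 19048 J.

W_total ≈ 19.0 kJ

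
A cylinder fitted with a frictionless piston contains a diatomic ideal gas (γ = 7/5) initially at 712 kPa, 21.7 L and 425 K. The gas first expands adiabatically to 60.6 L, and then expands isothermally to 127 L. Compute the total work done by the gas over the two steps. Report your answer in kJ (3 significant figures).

Step 1 (adiabatic): W = (P₁V₁ − P₂V₂)/(γ−1) = (15450 − 10246)/0.4 = 13012 J.
After step 1: P = 169.1 kPa, V = 60.6 L, T = 281.8 K.
Step 2 (isothermal): W = P₁V₁ ln(V₂/V₁) = (10246) ln(127/60.6) = 7581 J.
W_total = 13012 + 7581 = 20593 J.

W_total ≈ 20.6 kJ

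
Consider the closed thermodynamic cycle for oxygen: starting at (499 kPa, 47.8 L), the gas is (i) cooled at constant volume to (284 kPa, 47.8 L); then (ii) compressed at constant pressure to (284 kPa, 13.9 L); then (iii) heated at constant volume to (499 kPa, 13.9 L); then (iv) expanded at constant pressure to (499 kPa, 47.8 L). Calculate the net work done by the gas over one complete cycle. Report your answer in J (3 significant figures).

W_net ≈ 7290 J

Constant-volume legs do no work.
W(ii) = (284)(13.9 − 47.8) = -9628 J; W(iv) = (499)(47.8 − 13.9) = 16916 J.
W_net = -9628 + 16916 = 7288 J (the clockwise enclosed area).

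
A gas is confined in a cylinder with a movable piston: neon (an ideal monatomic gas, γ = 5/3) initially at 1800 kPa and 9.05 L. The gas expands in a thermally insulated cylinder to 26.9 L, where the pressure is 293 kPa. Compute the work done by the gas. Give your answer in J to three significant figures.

Adiabatic: W = (P₁V₁ − P₂V₂)/(γ − 1) with γ = 5/3.
P₁V₁ = 16290 J, P₂V₂ = 7882 J.
W = (16290 − 7882) / 0.6667 = 12612 J.

W ≈ 12600 J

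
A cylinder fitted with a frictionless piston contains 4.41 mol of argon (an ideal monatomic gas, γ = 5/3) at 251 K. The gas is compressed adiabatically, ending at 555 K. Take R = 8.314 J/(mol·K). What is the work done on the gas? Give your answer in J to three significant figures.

Adiabatic ⇒ Q = 0, so W_by = −ΔU = nCᵥ(T₁ − T₂).
Cᵥ = 3R/2 = 12.47 J/(mol·K).
W = (4.41)(12.47)(251 − 555) = -16719 J.
Work on gas = −W_by = 16719 J.

W ≈ 16700 J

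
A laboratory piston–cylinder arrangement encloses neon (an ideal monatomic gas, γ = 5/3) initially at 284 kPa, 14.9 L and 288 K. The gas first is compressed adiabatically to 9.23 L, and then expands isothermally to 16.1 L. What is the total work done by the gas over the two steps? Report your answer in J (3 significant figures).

W_total ≈ 852 J

Step 1 (adiabatic): W = (P₁V₁ − P₂V₂)/(γ−1) = (4232 − 5823)/0.667 = -2387 J.
After step 1: P = 630.9 kPa, V = 9.23 L, T = 396.3 K.
Step 2 (isothermal): W = P₁V₁ ln(V₂/V₁) = (5823) ln(16.1/9.23) = 3240 J.
W_total = -2387 + 3240 = 852.4 J.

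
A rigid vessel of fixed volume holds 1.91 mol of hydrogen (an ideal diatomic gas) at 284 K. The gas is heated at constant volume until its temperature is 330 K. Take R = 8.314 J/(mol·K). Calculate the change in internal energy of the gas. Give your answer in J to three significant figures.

ΔU ≈ 1830 J

Constant volume ⇒ W = 0, so Q = ΔU = nCᵥΔT with Cᵥ = 5R/2 = 20.79 J/(mol·K).
ΔU = (1.91)(20.79)(330 − 284) = 1826 J.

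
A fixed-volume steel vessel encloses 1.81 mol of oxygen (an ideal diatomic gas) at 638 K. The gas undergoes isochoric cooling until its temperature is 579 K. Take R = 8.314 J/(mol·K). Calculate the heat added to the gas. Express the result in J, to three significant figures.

Constant volume ⇒ W = 0, so Q = ΔU = nCᵥΔT with Cᵥ = 5R/2 = 20.79 J/(mol·K).
ΔU = (1.81)(20.79)(579 − 638) = -2220 J.

Q ≈ -2220 J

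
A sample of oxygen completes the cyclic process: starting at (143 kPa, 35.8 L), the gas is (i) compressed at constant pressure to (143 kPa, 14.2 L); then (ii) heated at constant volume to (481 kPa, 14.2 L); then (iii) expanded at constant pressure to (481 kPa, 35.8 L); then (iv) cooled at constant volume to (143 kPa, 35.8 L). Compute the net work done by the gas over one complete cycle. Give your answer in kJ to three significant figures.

Constant-volume legs do no work.
W(i) = (143)(14.2 − 35.8) = -3089 J; W(iii) = (481)(35.8 − 14.2) = 10390 J.
W_net = -3089 + 10390 = 7301 J (the clockwise enclosed area).

W_net ≈ 7.30 kJ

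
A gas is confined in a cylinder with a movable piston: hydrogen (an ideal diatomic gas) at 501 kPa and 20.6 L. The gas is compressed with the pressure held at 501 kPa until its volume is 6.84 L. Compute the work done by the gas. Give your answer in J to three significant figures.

Isobaric: W = P ΔV.
W = (501 kPa)(6.84 − 20.6 L) = (501)(-13.76) = -6894 J.

W ≈ -6890 J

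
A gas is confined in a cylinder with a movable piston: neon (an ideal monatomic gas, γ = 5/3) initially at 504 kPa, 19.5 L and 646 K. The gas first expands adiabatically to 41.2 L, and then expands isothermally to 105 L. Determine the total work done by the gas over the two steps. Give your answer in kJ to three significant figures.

W_total ≈ 11.4 kJ

Step 1 (adiabatic): W = (P₁V₁ − P₂V₂)/(γ−1) = (9828 − 5969)/0.667 = 5789 J.
After step 1: P = 144.9 kPa, V = 41.2 L, T = 392.3 K.
Step 2 (isothermal): W = P₁V₁ ln(V₂/V₁) = (5969) ln(105/41.2) = 5584 J.
W_total = 5789 + 5584 = 11373 J.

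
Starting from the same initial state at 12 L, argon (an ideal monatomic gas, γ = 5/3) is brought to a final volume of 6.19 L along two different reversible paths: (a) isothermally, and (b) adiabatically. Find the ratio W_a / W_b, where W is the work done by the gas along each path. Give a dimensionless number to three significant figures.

Path (a) isothermal: W = P₁V₁ ln(V₂/V₁) → W_a/(P₁V₁) = -0.662.
Path (b) adiabatic: W = P₁V₁(1 − (V₁/V₂)^(γ−1))/(γ−1) → W_b/(P₁V₁) = -0.8321.
W_a / W_b = -0.662 / -0.8321 = 0.7955.

W_a / W_b ≈ 0.796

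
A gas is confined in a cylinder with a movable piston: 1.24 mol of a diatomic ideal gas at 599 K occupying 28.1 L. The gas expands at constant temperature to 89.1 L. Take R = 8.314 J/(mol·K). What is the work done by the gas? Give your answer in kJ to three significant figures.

W ≈ 7.13 kJ

Isothermal: W = nRT ln(V₂/V₁).
W = (1.24)(8.314)(599) × ln(89.1/28.1)
  = 6175 × 1.154
W_by_gas = 7126 J.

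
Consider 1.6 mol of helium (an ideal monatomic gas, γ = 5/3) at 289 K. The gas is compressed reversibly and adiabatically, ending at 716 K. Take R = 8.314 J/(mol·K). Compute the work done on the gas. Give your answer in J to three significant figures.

Adiabatic ⇒ Q = 0, so W_by = −ΔU = nCᵥ(T₁ − T₂).
Cᵥ = 3R/2 = 12.47 J/(mol·K).
W = (1.6)(12.47)(289 − 716) = -8520 J.
Work on gas = −W_by = 8520 J.

W ≈ 8520 J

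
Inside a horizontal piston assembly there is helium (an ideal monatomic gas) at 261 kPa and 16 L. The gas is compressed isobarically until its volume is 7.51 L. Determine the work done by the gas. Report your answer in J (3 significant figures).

Isobaric: W = P ΔV.
W = (261 kPa)(7.51 − 16 L) = (261)(-8.49) = -2216 J.

W ≈ -2220 J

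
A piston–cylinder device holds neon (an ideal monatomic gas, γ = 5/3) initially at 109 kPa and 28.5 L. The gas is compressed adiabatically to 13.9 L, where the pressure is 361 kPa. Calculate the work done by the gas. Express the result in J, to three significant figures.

W ≈ -2870 J

Adiabatic: W = (P₁V₁ − P₂V₂)/(γ − 1) with γ = 5/3.
P₁V₁ = 3106 J, P₂V₂ = 5018 J.
W = (3106 − 5018) / 0.6667 = -2867 J.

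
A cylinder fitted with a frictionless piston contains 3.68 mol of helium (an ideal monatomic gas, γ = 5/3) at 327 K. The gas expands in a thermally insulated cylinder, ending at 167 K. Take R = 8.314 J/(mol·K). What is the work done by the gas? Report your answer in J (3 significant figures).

Adiabatic ⇒ Q = 0, so W_by = −ΔU = nCᵥ(T₁ − T₂).
Cᵥ = 3R/2 = 12.47 J/(mol·K).
W = (3.68)(12.47)(327 − 167) = 7343 J.

W ≈ 7340 J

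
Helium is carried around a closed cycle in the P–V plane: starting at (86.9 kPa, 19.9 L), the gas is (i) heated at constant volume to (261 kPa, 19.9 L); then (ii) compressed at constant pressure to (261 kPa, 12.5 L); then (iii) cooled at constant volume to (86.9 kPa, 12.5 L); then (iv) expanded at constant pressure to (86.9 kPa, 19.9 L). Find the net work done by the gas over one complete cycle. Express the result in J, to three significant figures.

W_net ≈ -1290 J

Constant-volume legs do no work.
W(ii) = (261)(12.5 − 19.9) = -1931 J; W(iv) = (86.9)(19.9 − 12.5) = 643.1 J.
W_net = -1931 + 643.1 = -1288 J (the counter-clockwise enclosed area).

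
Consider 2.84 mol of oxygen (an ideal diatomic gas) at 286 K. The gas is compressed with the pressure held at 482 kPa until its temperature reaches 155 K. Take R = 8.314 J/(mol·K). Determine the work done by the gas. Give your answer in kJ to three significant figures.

Isobaric: W = P ΔV = nR ΔT.
W = (2.84)(8.314)(155 − 286) = -3093 J.

W ≈ -3.09 kJ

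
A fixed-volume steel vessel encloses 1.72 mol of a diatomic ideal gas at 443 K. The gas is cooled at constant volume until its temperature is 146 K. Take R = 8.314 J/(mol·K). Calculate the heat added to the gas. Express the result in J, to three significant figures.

Q ≈ -10600 J

Constant volume ⇒ W = 0, so Q = ΔU = nCᵥΔT with Cᵥ = 5R/2 = 20.79 J/(mol·K).
ΔU = (1.72)(20.79)(146 − 443) = -10618 J.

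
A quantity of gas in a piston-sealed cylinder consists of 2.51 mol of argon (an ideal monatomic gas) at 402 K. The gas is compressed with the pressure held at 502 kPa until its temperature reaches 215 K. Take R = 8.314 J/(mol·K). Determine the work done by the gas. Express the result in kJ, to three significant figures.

W ≈ -3.90 kJ

Isobaric: W = P ΔV = nR ΔT.
W = (2.51)(8.314)(215 − 402) = -3902 J.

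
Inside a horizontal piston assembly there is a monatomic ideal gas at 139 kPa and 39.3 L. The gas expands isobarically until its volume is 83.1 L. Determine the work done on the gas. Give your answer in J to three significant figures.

W ≈ -6090 J

Isobaric: W = P ΔV.
W = (139 kPa)(83.1 − 39.3 L) = (139)(43.8) = 6088 J.
Work on gas = −W_by = -6088 J.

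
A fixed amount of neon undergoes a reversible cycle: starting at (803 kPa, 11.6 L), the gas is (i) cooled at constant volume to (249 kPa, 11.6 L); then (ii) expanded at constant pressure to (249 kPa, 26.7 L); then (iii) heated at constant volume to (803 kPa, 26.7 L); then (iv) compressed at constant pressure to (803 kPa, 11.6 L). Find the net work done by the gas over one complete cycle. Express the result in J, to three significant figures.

W_net ≈ -8370 J

Constant-volume legs do no work.
W(ii) = (249)(26.7 − 11.6) = 3760 J; W(iv) = (803)(11.6 − 26.7) = -12125 J.
W_net = 3760 − 12125 = -8365 J (the counter-clockwise enclosed area).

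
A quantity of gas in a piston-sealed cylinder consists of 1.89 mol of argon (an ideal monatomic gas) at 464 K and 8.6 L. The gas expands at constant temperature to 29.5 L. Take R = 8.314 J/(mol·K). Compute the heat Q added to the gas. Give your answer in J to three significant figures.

Q ≈ 8990 J

Isothermal ⇒ ΔU = 0, so Q = W = nRT ln(V₂/V₁).
Q = (1.89)(8.314)(464) ln(29.5/8.6) = 7291 × 1.233 = 8987 J.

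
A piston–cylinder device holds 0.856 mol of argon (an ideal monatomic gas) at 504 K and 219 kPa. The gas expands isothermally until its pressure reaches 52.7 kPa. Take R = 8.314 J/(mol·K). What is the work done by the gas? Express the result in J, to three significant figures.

W ≈ 5110 J

Isothermal process: W = nRT ln(V₂/V₁) = nRT ln(P₁/P₂).
W = (0.856)(8.314)(504) × ln(219/52.7)
  = 3587 × ln(4.156) = 3587 × 1.424
W_by_gas = 5109 J.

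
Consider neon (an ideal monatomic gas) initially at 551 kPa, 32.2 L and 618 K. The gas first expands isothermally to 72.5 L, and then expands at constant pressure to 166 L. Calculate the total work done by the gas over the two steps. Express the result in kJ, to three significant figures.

W_total ≈ 37.3 kJ

Step 1 (isothermal): W = P₁V₁ ln(V₂/V₁) = (17742) ln(72.5/32.2) = 14400 J.
After step 1: P = 244.7 kPa, V = 72.5 L, T = 618 K.
Step 2 (isobaric): W = PΔV = (244.7 kPa)(166 − 72.5 L) = 22881 J.
W_total = 14400 + 22881 = 37281 J.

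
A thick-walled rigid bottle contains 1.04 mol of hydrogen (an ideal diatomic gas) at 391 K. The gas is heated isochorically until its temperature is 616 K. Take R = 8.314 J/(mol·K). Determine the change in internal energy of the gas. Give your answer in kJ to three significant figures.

Constant volume ⇒ W = 0, so Q = ΔU = nCᵥΔT with Cᵥ = 5R/2 = 20.79 J/(mol·K).
ΔU = (1.04)(20.79)(616 − 391) = 4864 J.

ΔU ≈ 4.86 kJ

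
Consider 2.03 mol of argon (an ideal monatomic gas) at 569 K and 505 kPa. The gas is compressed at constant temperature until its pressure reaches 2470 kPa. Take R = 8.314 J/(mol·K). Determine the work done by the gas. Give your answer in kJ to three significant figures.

W ≈ -15.2 kJ

Isothermal process: W = nRT ln(V₂/V₁) = nRT ln(P₁/P₂).
W = (2.03)(8.314)(569) × ln(505/2470)
  = 9603 × ln(0.2045) = 9603 × -1.587
W_by_gas = -15244 J.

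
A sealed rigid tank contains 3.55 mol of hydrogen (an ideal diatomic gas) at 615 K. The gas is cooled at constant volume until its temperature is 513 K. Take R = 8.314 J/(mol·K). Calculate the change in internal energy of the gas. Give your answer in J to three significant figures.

Constant volume ⇒ W = 0, so Q = ΔU = nCᵥΔT with Cᵥ = 5R/2 = 20.79 J/(mol·K).
ΔU = (3.55)(20.79)(513 − 615) = -7526 J.

ΔU ≈ -7530 J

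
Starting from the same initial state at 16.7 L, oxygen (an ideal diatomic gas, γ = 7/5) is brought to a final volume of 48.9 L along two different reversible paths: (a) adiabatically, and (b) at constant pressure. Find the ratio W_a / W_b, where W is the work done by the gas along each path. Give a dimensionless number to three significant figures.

W_a / W_b ≈ 0.453

Path (a) adiabatic: W = P₁V₁(1 − (V₁/V₂)^(γ−1))/(γ−1) → W_a/(P₁V₁) = 0.8733.
Path (b) isobaric: W = P₁(V₂ − V₁) → W_b/(P₁V₁) = 1.928.
W_a / W_b = 0.8733 / 1.928 = 0.4529.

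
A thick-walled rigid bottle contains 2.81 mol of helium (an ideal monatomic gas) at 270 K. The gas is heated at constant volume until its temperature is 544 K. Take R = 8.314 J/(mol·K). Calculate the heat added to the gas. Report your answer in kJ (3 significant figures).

Q ≈ 9.60 kJ

Constant volume ⇒ W = 0, so Q = ΔU = nCᵥΔT with Cᵥ = 3R/2 = 12.47 J/(mol·K).
ΔU = (2.81)(12.47)(544 − 270) = 9602 J.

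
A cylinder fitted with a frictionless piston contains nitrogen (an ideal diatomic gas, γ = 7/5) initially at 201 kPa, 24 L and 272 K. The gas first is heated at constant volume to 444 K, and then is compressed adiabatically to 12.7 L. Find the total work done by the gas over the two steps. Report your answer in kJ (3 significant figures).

W_total ≈ -5.71 kJ

Step 1 (isochoric): W = 0 (constant volume).
After step 1: P = 328.1 kPa (V unchanged).
Step 2 (adiabatic): W = (P₁V₁ − P₂V₂)/(γ−1) = (7874 − 10157)/0.4 = -5707 J.
W_total = 0 − 5707 = -5707 J.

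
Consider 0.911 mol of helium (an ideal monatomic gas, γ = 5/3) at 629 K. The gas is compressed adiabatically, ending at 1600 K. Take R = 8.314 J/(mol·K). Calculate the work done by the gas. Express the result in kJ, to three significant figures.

Adiabatic ⇒ Q = 0, so W_by = −ΔU = nCᵥ(T₁ − T₂).
Cᵥ = 3R/2 = 12.47 J/(mol·K).
W = (0.911)(12.47)(629 − 1600) = -11032 J.

W ≈ -11.0 kJ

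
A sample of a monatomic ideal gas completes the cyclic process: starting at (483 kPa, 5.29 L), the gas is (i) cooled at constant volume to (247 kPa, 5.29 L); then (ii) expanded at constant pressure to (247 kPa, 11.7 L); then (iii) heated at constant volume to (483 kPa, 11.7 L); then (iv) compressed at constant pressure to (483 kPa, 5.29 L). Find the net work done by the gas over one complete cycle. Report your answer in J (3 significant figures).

W_net ≈ -1510 J

Constant-volume legs do no work.
W(ii) = (247)(11.7 − 5.29) = 1583 J; W(iv) = (483)(5.29 − 11.7) = -3096 J.
W_net = 1583 − 3096 = -1513 J (the counter-clockwise enclosed area).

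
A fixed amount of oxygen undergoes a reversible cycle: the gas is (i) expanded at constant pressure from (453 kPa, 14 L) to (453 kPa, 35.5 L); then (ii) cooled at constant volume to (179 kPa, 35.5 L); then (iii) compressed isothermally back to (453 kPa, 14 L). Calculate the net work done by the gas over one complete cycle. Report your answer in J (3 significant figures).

W_net ≈ 3830 J

Leg (i): W = PΔV = (453)(35.5 − 14) = 9740 J.
Leg (ii): W = 0.
Leg (iii): W = PᵢVᵢ ln(V_f/Vᵢ) = (6354) ln(14/35.5) = -5913 J.
W_net = 9740 − 5913 = 3827 J.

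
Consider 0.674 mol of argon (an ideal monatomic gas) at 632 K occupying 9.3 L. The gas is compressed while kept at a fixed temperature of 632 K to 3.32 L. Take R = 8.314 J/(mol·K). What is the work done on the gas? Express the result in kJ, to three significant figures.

Isothermal: W = nRT ln(V₂/V₁).
W = (0.674)(8.314)(632) × ln(3.32/9.3)
  = 3541 × -1.03
W_by_gas = -3648 J; work on gas = −W_by = 3648 J.

W ≈ 3.65 kJ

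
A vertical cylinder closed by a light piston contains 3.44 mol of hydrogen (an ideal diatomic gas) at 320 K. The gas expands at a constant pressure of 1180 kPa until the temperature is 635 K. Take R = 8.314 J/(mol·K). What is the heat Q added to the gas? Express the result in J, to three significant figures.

Isobaric: W = nRΔT = (3.44)(8.314)(315) = 9009 J.
ΔU = nCᵥΔT with Cᵥ = 5R/2: ΔU = (3.44)(20.79)(315) = 22523 J.
Q = ΔU + W = 22523 + 9009 = 31532 J.

Q ≈ 31500 J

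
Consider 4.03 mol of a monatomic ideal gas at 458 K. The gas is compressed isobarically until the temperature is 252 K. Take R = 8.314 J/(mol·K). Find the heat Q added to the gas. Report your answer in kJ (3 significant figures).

Isobaric: W = nRΔT = (4.03)(8.314)(-206) = -6902 J.
ΔU = nCᵥΔT with Cᵥ = 3R/2: ΔU = (4.03)(12.47)(-206) = -10353 J.
Q = ΔU + W = -10353 − 6902 = -17255 J.

Q ≈ -17.3 kJ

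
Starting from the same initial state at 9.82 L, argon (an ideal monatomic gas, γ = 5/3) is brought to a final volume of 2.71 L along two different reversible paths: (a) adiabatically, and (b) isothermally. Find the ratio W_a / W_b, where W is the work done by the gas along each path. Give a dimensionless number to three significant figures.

Path (a) adiabatic: W = P₁V₁(1 − (V₁/V₂)^(γ−1))/(γ−1) → W_a/(P₁V₁) = -2.039.
Path (b) isothermal: W = P₁V₁ ln(V₂/V₁) → W_b/(P₁V₁) = -1.287.
W_a / W_b = -2.039 / -1.287 = 1.584.

W_a / W_b ≈ 1.58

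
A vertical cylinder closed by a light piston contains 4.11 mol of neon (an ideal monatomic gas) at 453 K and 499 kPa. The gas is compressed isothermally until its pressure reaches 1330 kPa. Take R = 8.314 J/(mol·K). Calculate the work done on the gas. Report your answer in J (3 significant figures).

Isothermal process: W = nRT ln(V₂/V₁) = nRT ln(P₁/P₂).
W = (4.11)(8.314)(453) × ln(499/1330)
  = 15479 × ln(0.3752) = 15479 × -0.9803
W_by_gas = -15175 J; work on gas = −W_by = 15175 J.

W ≈ 15200 J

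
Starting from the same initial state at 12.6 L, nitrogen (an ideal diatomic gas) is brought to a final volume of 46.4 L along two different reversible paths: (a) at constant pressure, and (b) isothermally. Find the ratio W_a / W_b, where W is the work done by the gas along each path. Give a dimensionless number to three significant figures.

W_a / W_b ≈ 2.06

Path (a) isobaric: W = P₁(V₂ − V₁) → W_a/(P₁V₁) = 2.683.
Path (b) isothermal: W = P₁V₁ ln(V₂/V₁) → W_b/(P₁V₁) = 1.304.
W_a / W_b = 2.683 / 1.304 = 2.058.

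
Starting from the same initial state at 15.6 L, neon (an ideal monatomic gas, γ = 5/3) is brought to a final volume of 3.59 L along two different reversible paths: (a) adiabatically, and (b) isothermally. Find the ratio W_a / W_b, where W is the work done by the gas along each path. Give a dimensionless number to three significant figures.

W_a / W_b ≈ 1.70

Path (a) adiabatic: W = P₁V₁(1 − (V₁/V₂)^(γ−1))/(γ−1) → W_a/(P₁V₁) = -2.494.
Path (b) isothermal: W = P₁V₁ ln(V₂/V₁) → W_b/(P₁V₁) = -1.469.
W_a / W_b = -2.494 / -1.469 = 1.698.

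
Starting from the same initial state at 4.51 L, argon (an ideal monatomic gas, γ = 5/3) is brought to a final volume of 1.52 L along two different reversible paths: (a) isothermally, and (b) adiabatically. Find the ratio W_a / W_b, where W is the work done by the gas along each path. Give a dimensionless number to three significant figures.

Path (a) isothermal: W = P₁V₁ ln(V₂/V₁) → W_a/(P₁V₁) = -1.088.
Path (b) adiabatic: W = P₁V₁(1 − (V₁/V₂)^(γ−1))/(γ−1) → W_b/(P₁V₁) = -1.597.
W_a / W_b = -1.088 / -1.597 = 0.6809.

W_a / W_b ≈ 0.681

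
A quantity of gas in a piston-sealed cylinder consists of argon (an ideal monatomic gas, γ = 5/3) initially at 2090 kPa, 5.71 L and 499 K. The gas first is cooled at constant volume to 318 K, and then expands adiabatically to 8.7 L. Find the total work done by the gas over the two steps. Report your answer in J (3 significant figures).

W_total ≈ 2790 J

Step 1 (isochoric): W = 0 (constant volume).
After step 1: P = 1332 kPa (V unchanged).
Step 2 (adiabatic): W = (P₁V₁ − P₂V₂)/(γ−1) = (7605 − 5744)/0.667 = 2792 J.
W_total = 0 + 2792 = 2792 J.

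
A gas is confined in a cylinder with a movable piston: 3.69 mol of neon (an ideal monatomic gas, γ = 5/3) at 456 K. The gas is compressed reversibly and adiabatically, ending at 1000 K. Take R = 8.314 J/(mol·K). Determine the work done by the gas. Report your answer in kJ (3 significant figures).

W ≈ -25.0 kJ

Adiabatic ⇒ Q = 0, so W_by = −ΔU = nCᵥ(T₁ − T₂).
Cᵥ = 3R/2 = 12.47 J/(mol·K).
W = (3.69)(12.47)(456 − 1000) = -25034 J.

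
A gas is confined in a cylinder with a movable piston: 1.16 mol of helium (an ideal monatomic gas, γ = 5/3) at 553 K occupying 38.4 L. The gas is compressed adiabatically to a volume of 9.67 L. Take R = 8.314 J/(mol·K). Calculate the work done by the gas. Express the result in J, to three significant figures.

W ≈ -12100 J

Adiabatic: TV^(γ−1) = const with γ = 5/3.
T₂ = T₁ (V₁/V₂)^(γ−1) = 553 × (38.4/9.67)^0.667 = 553 × 2.508 = 1387 K.
W_by = nCᵥ(T₁ − T₂) = (1.16)(12.47)(553 − 1387) = -12061 J.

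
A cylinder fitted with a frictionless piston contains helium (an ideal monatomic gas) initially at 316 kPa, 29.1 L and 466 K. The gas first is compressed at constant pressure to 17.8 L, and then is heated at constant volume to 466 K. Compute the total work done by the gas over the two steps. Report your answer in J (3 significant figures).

W_total ≈ -3570 J

Step 1 (isobaric): W = PΔV = (316 kPa)(17.8 − 29.1 L) = -3571 J.
Step 2 (isochoric): W = 0 (constant volume).
W_total = -3571 + 0 = -3571 J.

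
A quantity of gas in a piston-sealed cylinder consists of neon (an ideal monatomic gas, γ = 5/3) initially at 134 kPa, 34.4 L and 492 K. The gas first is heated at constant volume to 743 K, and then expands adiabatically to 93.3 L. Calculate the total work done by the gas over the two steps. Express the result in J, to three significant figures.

W_total ≈ 5070 J

Step 1 (isochoric): W = 0 (constant volume).
After step 1: P = 202.4 kPa (V unchanged).
Step 2 (adiabatic): W = (P₁V₁ − P₂V₂)/(γ−1) = (6961 − 3579)/0.667 = 5073 J.
W_total = 0 + 5073 = 5073 J.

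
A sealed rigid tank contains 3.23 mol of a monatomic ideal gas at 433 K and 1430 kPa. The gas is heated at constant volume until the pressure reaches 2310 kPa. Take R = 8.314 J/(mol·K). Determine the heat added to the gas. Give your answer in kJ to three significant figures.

Q ≈ 10.7 kJ

Constant volume ⇒ W = 0, so Q = ΔU = nCᵥΔT with Cᵥ = 3R/2 = 12.47 J/(mol·K).
At constant V, T₂/T₁ = P₂/P₁ ⇒ ΔT = T₁(P₂/P₁ − 1) = 433·(2310/1430 − 1) = 266.5 K.
ΔU = (3.23)(12.47)(266.5) = 10733 J.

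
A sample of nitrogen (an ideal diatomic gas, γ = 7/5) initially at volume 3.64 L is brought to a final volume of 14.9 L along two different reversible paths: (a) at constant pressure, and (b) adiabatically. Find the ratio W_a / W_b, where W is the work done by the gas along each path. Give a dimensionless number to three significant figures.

Path (a) isobaric: W = P₁(V₂ − V₁) → W_a/(P₁V₁) = 3.093.
Path (b) adiabatic: W = P₁V₁(1 − (V₁/V₂)^(γ−1))/(γ−1) → W_b/(P₁V₁) = 1.077.
W_a / W_b = 3.093 / 1.077 = 2.871.

W_a / W_b ≈ 2.87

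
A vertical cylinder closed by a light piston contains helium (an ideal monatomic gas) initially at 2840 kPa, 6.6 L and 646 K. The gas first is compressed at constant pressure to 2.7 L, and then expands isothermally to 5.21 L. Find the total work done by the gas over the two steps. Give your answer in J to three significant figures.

Step 1 (isobaric): W = PΔV = (2840 kPa)(2.7 − 6.6 L) = -11076 J.
After step 1: P = 2840 kPa, V = 2.7 L, T = 264.3 K.
Step 2 (isothermal): W = P₁V₁ ln(V₂/V₁) = (7668) ln(5.21/2.7) = 5040 J.
W_total = -11076 + 5040 = -6036 J.

W_total ≈ -6040 J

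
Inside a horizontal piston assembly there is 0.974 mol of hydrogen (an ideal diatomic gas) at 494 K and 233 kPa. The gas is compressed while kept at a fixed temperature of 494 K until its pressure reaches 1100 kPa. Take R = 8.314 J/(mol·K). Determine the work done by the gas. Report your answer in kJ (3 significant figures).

Isothermal process: W = nRT ln(V₂/V₁) = nRT ln(P₁/P₂).
W = (0.974)(8.314)(494) × ln(233/1100)
  = 4000 × ln(0.2118) = 4000 × -1.552
W_by_gas = -6209 J.

W ≈ -6.21 kJ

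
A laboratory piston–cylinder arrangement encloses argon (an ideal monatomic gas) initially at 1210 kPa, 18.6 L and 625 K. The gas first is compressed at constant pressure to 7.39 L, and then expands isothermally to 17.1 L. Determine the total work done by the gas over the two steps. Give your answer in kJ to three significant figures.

Step 1 (isobaric): W = PΔV = (1210 kPa)(7.39 − 18.6 L) = -13564 J.
After step 1: P = 1210 kPa, V = 7.39 L, T = 248.3 K.
Step 2 (isothermal): W = P₁V₁ ln(V₂/V₁) = (8942) ln(17.1/7.39) = 7502 J.
W_total = -13564 + 7502 = -6062 J.

W_total ≈ -6.06 kJ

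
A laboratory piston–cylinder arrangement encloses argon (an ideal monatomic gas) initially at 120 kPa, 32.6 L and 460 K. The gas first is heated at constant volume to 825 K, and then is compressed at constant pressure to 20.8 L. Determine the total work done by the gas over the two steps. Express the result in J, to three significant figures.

Step 1 (isochoric): W = 0 (constant volume).
After step 1: P = 215.2 kPa (V unchanged).
Step 2 (isobaric): W = PΔV = (215.2 kPa)(20.8 − 32.6 L) = -2540 J.
W_total = 0 − 2540 = -2540 J.

W_total ≈ -2540 J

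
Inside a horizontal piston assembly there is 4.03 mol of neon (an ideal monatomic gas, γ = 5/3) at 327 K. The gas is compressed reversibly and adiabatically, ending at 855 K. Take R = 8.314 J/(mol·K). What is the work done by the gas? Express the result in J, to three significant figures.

Adiabatic ⇒ Q = 0, so W_by = −ΔU = nCᵥ(T₁ − T₂).
Cᵥ = 3R/2 = 12.47 J/(mol·K).
W = (4.03)(12.47)(327 − 855) = -26536 J.

W ≈ -26500 J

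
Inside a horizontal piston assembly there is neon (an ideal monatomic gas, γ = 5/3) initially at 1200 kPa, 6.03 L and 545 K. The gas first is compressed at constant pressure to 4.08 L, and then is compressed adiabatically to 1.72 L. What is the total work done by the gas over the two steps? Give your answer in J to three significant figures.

Step 1 (isobaric): W = PΔV = (1200 kPa)(4.08 − 6.03 L) = -2340 J.
After step 1: P = 1200 kPa, V = 4.08 L, T = 368.8 K.
Step 2 (adiabatic): W = (P₁V₁ − P₂V₂)/(γ−1) = (4896 − 8708)/0.667 = -5718 J.
W_total = -2340 − 5718 = -8058 J.

W_total ≈ -8060 J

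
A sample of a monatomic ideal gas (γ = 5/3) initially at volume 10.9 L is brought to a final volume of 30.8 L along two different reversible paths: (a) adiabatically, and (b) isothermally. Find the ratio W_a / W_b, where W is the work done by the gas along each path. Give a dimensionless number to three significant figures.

W_a / W_b ≈ 0.722

Path (a) adiabatic: W = P₁V₁(1 − (V₁/V₂)^(γ−1))/(γ−1) → W_a/(P₁V₁) = 0.7495.
Path (b) isothermal: W = P₁V₁ ln(V₂/V₁) → W_b/(P₁V₁) = 1.039.
W_a / W_b = 0.7495 / 1.039 = 0.7216.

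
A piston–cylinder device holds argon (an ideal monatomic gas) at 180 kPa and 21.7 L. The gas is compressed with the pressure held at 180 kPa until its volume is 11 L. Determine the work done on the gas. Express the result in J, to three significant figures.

W ≈ 1930 J

Isobaric: W = P ΔV.
W = (180 kPa)(11 − 21.7 L) = (180)(-10.7) = -1926 J.
Work on gas = −W_by = 1926 J.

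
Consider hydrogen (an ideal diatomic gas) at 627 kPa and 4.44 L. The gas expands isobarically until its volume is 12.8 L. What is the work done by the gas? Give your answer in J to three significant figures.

W ≈ 5240 J

Isobaric: W = P ΔV.
W = (627 kPa)(12.8 − 4.44 L) = (627)(8.36) = 5242 J.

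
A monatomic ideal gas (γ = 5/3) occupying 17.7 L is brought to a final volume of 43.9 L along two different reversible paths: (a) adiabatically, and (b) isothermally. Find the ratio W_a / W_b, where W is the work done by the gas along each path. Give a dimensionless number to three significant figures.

W_a / W_b ≈ 0.750

Path (a) adiabatic: W = P₁V₁(1 − (V₁/V₂)^(γ−1))/(γ−1) → W_a/(P₁V₁) = 0.6814.
Path (b) isothermal: W = P₁V₁ ln(V₂/V₁) → W_b/(P₁V₁) = 0.9083.
W_a / W_b = 0.6814 / 0.9083 = 0.7501.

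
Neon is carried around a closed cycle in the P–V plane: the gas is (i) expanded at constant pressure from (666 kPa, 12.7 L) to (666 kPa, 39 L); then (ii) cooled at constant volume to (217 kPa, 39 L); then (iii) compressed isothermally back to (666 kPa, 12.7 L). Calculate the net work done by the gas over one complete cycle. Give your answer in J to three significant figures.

Leg (i): W = PΔV = (666)(39 − 12.7) = 17516 J.
Leg (ii): W = 0.
Leg (iii): W = PᵢVᵢ ln(V_f/Vᵢ) = (8463) ln(12.7/39) = -9495 J.
W_net = 17516 − 9495 = 8021 J.

W_net ≈ 8020 J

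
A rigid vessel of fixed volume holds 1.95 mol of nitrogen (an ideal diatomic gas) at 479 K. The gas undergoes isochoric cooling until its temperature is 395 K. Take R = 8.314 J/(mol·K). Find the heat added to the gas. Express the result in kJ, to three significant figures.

Constant volume ⇒ W = 0, so Q = ΔU = nCᵥΔT with Cᵥ = 5R/2 = 20.79 J/(mol·K).
ΔU = (1.95)(20.79)(395 − 479) = -3405 J.

Q ≈ -3.40 kJ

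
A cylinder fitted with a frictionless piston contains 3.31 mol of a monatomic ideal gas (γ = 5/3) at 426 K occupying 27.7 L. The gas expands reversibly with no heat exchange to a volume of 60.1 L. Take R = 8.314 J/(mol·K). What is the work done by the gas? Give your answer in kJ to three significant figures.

W ≈ 7.09 kJ

Adiabatic: TV^(γ−1) = const with γ = 5/3.
T₂ = T₁ (V₁/V₂)^(γ−1) = 426 × (27.7/60.1)^0.667 = 426 × 0.5967 = 254.2 K.
W_by = nCᵥ(T₁ − T₂) = (3.31)(12.47)(426 − 254.2) = 7092 J.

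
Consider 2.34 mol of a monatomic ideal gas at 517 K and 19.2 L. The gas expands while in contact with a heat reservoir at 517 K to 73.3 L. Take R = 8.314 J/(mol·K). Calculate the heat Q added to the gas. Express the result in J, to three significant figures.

Isothermal ⇒ ΔU = 0, so Q = W = nRT ln(V₂/V₁).
Q = (2.34)(8.314)(517) ln(73.3/19.2) = 10058 × 1.34 = 13474 J.

Q ≈ 13500 J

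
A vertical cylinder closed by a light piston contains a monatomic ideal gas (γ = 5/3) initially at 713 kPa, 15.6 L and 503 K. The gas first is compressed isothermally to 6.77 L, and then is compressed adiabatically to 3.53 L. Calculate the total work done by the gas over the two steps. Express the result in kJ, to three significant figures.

W_total ≈ -18.4 kJ

Step 1 (isothermal): W = P₁V₁ ln(V₂/V₁) = (11123) ln(6.77/15.6) = -9285 J.
After step 1: P = 1643 kPa, V = 6.77 L, T = 503 K.
Step 2 (adiabatic): W = (P₁V₁ − P₂V₂)/(γ−1) = (11123 − 17169)/0.667 = -9070 J.
W_total = -9285 − 9070 = -18355 J.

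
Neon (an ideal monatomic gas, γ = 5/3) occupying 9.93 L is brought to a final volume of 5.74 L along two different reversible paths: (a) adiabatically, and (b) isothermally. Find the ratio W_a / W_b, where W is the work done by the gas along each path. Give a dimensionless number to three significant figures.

Path (a) adiabatic: W = P₁V₁(1 − (V₁/V₂)^(γ−1))/(γ−1) → W_a/(P₁V₁) = -0.6616.
Path (b) isothermal: W = P₁V₁ ln(V₂/V₁) → W_b/(P₁V₁) = -0.5481.
W_a / W_b = -0.6616 / -0.5481 = 1.207.

W_a / W_b ≈ 1.21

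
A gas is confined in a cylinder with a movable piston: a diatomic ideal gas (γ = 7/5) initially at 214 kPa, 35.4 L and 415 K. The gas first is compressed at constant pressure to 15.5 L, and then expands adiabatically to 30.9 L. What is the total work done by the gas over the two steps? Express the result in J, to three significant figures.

W_total ≈ -2260 J

Step 1 (isobaric): W = PΔV = (214 kPa)(15.5 − 35.4 L) = -4259 J.
After step 1: P = 214 kPa, V = 15.5 L, T = 181.7 K.
Step 2 (adiabatic): W = (P₁V₁ − P₂V₂)/(γ−1) = (3317 − 2517)/0.4 = 2000 J.
W_total = -4259 + 2000 = -2259 J.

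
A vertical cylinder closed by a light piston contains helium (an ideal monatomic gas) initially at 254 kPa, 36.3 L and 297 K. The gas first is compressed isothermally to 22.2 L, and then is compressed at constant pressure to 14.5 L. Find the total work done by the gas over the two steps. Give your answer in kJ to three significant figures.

W_total ≈ -7.73 kJ

Step 1 (isothermal): W = P₁V₁ ln(V₂/V₁) = (9220) ln(22.2/36.3) = -4534 J.
After step 1: P = 415.3 kPa, V = 22.2 L, T = 297 K.
Step 2 (isobaric): W = PΔV = (415.3 kPa)(14.5 − 22.2 L) = -3198 J.
W_total = -4534 − 3198 = -7732 J.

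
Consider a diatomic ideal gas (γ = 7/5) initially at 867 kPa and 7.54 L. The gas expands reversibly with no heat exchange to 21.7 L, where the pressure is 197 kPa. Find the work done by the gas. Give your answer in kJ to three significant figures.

W ≈ 5.66 kJ

Adiabatic: W = (P₁V₁ − P₂V₂)/(γ − 1) with γ = 7/5.
P₁V₁ = 6537 J, P₂V₂ = 4275 J.
W = (6537 − 4275) / 0.4 = 5656 J.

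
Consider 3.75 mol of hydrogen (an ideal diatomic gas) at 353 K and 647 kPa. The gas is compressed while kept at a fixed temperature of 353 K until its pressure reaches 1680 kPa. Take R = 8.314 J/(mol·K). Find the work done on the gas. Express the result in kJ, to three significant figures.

W ≈ 10.5 kJ

Isothermal process: W = nRT ln(V₂/V₁) = nRT ln(P₁/P₂).
W = (3.75)(8.314)(353) × ln(647/1680)
  = 11006 × ln(0.3851) = 11006 × -0.9542
W_by_gas = -10502 J; work on gas = −W_by = 10502 J.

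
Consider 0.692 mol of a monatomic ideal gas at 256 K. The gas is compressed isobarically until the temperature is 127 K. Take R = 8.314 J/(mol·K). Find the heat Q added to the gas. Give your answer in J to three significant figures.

Q ≈ -1860 J

Isobaric: W = nRΔT = (0.692)(8.314)(-129) = -742.2 J.
ΔU = nCᵥΔT with Cᵥ = 3R/2: ΔU = (0.692)(12.47)(-129) = -1113 J.
Q = ΔU + W = -1113 − 742.2 = -1855 J.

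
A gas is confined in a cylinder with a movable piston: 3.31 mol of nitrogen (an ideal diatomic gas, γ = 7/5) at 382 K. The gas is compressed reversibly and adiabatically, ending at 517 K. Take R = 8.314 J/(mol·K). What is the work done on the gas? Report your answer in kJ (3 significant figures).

W ≈ 9.29 kJ

Adiabatic ⇒ Q = 0, so W_by = −ΔU = nCᵥ(T₁ − T₂).
Cᵥ = 5R/2 = 20.79 J/(mol·K).
W = (3.31)(20.79)(382 − 517) = -9288 J.
Work on gas = −W_by = 9288 J.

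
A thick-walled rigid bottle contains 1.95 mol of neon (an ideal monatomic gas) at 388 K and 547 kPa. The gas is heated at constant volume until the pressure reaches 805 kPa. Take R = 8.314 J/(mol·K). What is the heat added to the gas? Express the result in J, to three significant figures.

Constant volume ⇒ W = 0, so Q = ΔU = nCᵥΔT with Cᵥ = 3R/2 = 12.47 J/(mol·K).
At constant V, T₂/T₁ = P₂/P₁ ⇒ ΔT = T₁(P₂/P₁ − 1) = 388·(805/547 − 1) = 183 K.
ΔU = (1.95)(12.47)(183) = 4450 J.

Q ≈ 4450 J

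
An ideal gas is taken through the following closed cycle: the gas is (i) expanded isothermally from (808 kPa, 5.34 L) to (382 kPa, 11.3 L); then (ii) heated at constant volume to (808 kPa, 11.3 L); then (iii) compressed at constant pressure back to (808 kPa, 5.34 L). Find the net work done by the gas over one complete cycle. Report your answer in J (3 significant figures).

Leg (i): W = PᵢVᵢ ln(V_f/Vᵢ) = (4315) ln(11.3/5.34) = 3234 J.
Leg (ii): W = 0.
Leg (iii): W = PΔV = (808)(5.34 − 11.3) = -4816 J.
W_net = 3234 − 4816 = -1581 J.

W_net ≈ -1580 J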